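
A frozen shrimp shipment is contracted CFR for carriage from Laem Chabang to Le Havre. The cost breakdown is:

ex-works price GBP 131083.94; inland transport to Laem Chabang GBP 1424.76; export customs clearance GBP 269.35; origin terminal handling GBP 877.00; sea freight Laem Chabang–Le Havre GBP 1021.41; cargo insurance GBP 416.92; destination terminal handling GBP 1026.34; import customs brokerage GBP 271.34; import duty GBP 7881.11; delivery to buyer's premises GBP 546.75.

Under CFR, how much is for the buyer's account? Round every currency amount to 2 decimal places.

Buyer's account: GBP 10142.46

CFR: the seller pays costs through ocean freight to the destination port, but not insurance.
Seller's account: goods 131083.94 + inland to port 1424.76 + export clearance 269.35 + origin terminal 877.00 + freight 1021.41 = 134676.46
Buyer's account: insurance 416.92 + destination terminal 1026.34 + brokerage 271.34 + duty 7881.11 + delivery 546.75 = 10142.46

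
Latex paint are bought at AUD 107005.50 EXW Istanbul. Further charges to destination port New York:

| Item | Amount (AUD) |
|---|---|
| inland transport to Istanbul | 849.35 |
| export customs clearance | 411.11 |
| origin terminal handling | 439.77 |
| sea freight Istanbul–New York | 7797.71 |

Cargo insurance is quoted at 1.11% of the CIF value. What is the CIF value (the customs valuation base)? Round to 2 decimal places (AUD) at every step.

Let C be the CIF value. C = EXW price + pre-shipment costs + freight + 1.11% × C
C − 1.11% × C = 107005.50 + 849.35 + 411.11 + 439.77 + 7797.71
0.9889 × C = 116503.44
C = 116503.44 / 0.9889 = 117811.14
Insurance premium = 1.11% × 117811.14 = 1307.70

CIF value: AUD 117811.14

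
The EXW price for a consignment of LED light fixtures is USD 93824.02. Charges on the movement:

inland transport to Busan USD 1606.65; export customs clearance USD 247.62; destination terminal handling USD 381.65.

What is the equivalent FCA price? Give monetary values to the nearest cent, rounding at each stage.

FCA price: USD 95678.29

Not relevant to the conversion: destination terminal — on the buyer under both terms; not part of either seller's price.
From EXW to FCA, the seller additionally bears: inland to port, export clearance.
FCA price = 93824.02 + 1606.65 + 247.62 = 95678.29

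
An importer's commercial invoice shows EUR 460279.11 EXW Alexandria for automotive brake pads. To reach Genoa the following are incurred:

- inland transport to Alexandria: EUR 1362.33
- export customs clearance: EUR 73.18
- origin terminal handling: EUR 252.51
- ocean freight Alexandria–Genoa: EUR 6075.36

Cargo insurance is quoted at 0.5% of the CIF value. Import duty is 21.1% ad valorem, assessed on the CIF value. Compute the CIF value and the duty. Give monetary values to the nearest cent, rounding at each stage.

CIF value: EUR 470394.46; import duty: EUR 99253.23

Let C be the CIF value. C = EXW price + pre-shipment costs + freight + 0.5% × C
C − 0.5% × C = 460279.11 + 1362.33 + 73.18 + 252.51 + 6075.36
0.995 × C = 468042.49
C = 468042.49 / 0.995 = 470394.46
Insurance premium = 0.5% × 470394.46 = 2351.97
Import duty = 470394.46 × 21.1% = 99253.23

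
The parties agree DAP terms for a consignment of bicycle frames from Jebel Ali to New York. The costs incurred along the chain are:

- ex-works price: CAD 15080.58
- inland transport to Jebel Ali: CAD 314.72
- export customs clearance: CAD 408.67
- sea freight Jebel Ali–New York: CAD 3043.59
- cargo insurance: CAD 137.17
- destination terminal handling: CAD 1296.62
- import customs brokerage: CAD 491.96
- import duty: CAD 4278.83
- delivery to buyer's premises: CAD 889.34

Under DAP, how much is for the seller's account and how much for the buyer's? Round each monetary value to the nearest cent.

DAP: the seller bears all costs to the named destination except import duty and clearance.
Seller's account: goods 15080.58 + inland to port 314.72 + export clearance 408.67 + freight 3043.59 + insurance 137.17 + destination terminal 1296.62 + delivery 889.34 = 21170.69
Buyer's account: brokerage 491.96 + duty 4278.83 = 4770.79

Seller: CAD 21170.69; buyer: CAD 4770.79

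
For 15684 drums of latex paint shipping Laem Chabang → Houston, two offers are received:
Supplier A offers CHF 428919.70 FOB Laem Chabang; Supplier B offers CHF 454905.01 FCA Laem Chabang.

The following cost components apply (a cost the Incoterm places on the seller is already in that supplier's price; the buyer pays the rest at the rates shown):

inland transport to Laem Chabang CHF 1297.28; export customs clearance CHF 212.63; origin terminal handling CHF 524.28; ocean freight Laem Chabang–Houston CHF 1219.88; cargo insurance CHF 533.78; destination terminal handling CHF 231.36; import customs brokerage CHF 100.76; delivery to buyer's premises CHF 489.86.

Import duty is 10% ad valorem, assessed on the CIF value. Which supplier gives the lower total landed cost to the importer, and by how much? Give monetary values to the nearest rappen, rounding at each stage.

Supplier A is cheaper by CHF 29160.55

Supplier A (FOB):
CIF value = FOB price + freight + insurance = 428919.70 + 1219.88 + 533.78 = 430673.36
Import duty = 430673.36 × 10% = 43067.34
Buyer bears (A): 1219.88 + 533.78 + 231.36 + 100.76 + 489.86 = 2575.64
Landed cost (A) = invoice 428919.70 + 2575.64 + duty 43067.34 = 474562.68
Supplier B (FCA):
CIF value = FCA price + origin terminal + freight + insurance = 454905.01 + 524.28 + 1219.88 + 533.78 = 457182.95
Import duty = 457182.95 × 10% = 45718.30
Buyer bears (B): 524.28 + 1219.88 + 533.78 + 231.36 + 100.76 + 489.86 = 3099.92
Landed cost (B) = invoice 454905.01 + 3099.92 + duty 45718.30 = 503723.23
Difference = |474562.68 − 503723.23| = 29160.55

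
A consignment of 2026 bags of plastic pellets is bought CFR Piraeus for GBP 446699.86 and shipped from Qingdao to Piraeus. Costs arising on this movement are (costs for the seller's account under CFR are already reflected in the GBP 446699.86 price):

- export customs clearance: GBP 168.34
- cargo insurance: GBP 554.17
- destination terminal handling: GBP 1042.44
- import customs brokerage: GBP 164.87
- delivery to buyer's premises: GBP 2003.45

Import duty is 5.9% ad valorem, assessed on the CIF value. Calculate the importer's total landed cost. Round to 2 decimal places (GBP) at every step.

CFR: the seller pays costs through ocean freight to the destination port, but not insurance.
Already in the invoice (seller's account under CFR): export clearance — exclude.
CIF value = CFR price + insurance = 446699.86 + 554.17 = 447254.03
Import duty = 447254.03 × 5.9% = 26387.99
Buyer bears: insurance 554.17 + destination terminal 1042.44 + brokerage 164.87 + delivery 2003.45 + duty 26387.99 = 30152.92
Landed cost = invoice 446699.86 + 30152.92 = 476852.78

Total landed cost: GBP 476852.78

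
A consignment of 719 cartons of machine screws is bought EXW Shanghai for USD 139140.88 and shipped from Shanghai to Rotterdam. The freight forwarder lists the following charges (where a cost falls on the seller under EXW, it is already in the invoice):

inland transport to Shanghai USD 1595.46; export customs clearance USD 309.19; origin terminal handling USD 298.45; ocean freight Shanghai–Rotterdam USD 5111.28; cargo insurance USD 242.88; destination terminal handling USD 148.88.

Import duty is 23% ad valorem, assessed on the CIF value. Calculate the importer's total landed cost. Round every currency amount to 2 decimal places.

Total landed cost: USD 180587.59

EXW: the seller makes goods available at their premises; the buyer bears all onward costs.
CIF value = EXW price + inland to port + export clearance + origin terminal + freight + insurance = 139140.88 + 1595.46 + 309.19 + 298.45 + 5111.28 + 242.88 = 146698.14
Import duty = 146698.14 × 23% = 33740.57
Buyer bears: inland to port 1595.46 + export clearance 309.19 + origin terminal 298.45 + freight 5111.28 + insurance 242.88 + destination terminal 148.88 + duty 33740.57 = 41446.71
Landed cost = invoice 139140.88 + 41446.71 = 180587.59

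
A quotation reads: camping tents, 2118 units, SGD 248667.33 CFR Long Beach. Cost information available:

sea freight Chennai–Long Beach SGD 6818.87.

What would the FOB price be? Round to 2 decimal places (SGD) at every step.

From CFR to FOB, the seller no longer bears: freight.
FOB price = 248667.33 − 6818.87 = 241848.46

FOB price: SGD 241848.46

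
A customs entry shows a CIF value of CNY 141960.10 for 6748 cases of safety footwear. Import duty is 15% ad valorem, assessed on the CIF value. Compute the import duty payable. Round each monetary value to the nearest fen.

Import duty = 141960.10 × 15% = 21294.02

Import duty: CNY 21294.02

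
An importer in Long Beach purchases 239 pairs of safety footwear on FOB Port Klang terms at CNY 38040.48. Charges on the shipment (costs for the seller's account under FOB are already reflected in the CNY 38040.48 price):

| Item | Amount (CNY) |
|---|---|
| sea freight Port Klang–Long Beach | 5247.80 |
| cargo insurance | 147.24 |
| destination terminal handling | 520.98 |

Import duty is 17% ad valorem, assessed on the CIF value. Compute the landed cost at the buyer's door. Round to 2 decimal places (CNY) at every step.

FOB: the seller bears costs until goods are on board at the origin port; the buyer bears freight, insurance and all costs thereafter.
CIF value = FOB price + freight + insurance = 38040.48 + 5247.80 + 147.24 = 43435.52
Import duty = 43435.52 × 17% = 7384.04
Buyer bears: freight 5247.80 + insurance 147.24 + destination terminal 520.98 + duty 7384.04 = 13300.06
Landed cost = invoice 38040.48 + 13300.06 = 51340.54

Total landed cost: CNY 51340.54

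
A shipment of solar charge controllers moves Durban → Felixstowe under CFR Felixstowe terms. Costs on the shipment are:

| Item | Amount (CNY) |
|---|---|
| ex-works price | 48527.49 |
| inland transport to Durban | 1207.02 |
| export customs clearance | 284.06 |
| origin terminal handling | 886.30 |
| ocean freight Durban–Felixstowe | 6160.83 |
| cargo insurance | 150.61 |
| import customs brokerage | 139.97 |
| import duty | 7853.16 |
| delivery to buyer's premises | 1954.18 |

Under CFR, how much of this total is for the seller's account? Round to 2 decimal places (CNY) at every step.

Seller's account: CNY 57065.70

CFR: the seller pays costs through ocean freight to the destination port, but not insurance.
Seller's account: goods 48527.49 + inland to port 1207.02 + export clearance 284.06 + origin terminal 886.30 + freight 6160.83 = 57065.70
Buyer's account: insurance 150.61 + brokerage 139.97 + duty 7853.16 + delivery 1954.18 = 10097.92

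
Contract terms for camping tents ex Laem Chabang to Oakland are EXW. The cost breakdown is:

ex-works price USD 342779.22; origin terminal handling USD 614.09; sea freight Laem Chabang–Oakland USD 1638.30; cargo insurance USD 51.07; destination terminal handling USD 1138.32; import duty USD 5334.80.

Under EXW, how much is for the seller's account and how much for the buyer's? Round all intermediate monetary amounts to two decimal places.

Seller: USD 342779.22; buyer: USD 8776.58

EXW: the seller makes goods available at their premises; the buyer bears all onward costs.
Seller's account: goods 342779.22 = 342779.22
Buyer's account: origin terminal 614.09 + freight 1638.30 + insurance 51.07 + destination terminal 1138.32 + duty 5334.80 = 8776.58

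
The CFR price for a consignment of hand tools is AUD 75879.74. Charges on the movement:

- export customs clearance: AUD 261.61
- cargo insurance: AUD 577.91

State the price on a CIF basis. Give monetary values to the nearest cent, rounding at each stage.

CIF price: AUD 76457.65

Not relevant to the conversion: export clearance — on the seller under both CFR and CIF; already in the CFR price and stays in the CIF price.
From CFR to CIF, the seller additionally bears: insurance.
CIF price = 75879.74 + 577.91 = 76457.65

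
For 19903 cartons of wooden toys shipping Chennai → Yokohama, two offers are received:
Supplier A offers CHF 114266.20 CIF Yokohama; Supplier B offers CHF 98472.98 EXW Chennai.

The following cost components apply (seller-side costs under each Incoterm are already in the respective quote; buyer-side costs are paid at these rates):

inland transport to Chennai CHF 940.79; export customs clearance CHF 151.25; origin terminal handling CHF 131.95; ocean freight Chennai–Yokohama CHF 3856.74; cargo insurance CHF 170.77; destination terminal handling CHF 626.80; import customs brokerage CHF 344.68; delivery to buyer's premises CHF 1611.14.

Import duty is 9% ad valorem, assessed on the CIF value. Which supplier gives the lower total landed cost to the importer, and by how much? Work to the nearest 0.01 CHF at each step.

Supplier A (CIF):
The CIF price already equals the CIF value: 114266.20
Import duty = 114266.20 × 9% = 10283.96
Buyer bears (A): 626.80 + 344.68 + 1611.14 = 2582.62
Landed cost (A) = invoice 114266.20 + 2582.62 + duty 10283.96 = 127132.78
Supplier B (EXW):
CIF value = EXW price + inland to port + export clearance + origin terminal + freight + insurance = 98472.98 + 940.79 + 151.25 + 131.95 + 3856.74 + 170.77 = 103724.48
Import duty = 103724.48 × 9% = 9335.20
Buyer bears (B): 940.79 + 151.25 + 131.95 + 3856.74 + 170.77 + 626.80 + 344.68 + 1611.14 = 7834.12
Landed cost (B) = invoice 98472.98 + 7834.12 + duty 9335.20 = 115642.30
Difference = |127132.78 − 115642.30| = 11490.48

Supplier B is cheaper by CHF 11490.48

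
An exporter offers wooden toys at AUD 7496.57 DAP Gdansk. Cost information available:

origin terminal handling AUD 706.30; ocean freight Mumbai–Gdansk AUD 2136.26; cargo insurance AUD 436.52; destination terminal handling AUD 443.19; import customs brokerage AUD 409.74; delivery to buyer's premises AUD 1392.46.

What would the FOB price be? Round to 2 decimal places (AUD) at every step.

FOB price: AUD 3088.14

Not relevant to the conversion: origin terminal — on the seller under both DAP and FOB; already in the DAP price and stays in the FOB price. brokerage — on the buyer under both terms; not part of either seller's price.
From DAP to FOB, the seller no longer bears: freight, insurance, destination terminal, delivery.
FOB price = 7496.57 − 2136.26 − 436.52 − 443.19 − 1392.46 = 3088.14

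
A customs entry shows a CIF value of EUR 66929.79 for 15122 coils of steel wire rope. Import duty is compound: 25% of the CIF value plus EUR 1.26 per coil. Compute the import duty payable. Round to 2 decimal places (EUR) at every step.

Import duty: EUR 35786.17

Ad valorem component: 66929.79 × 25% = 16732.45
Specific component: 15122 × 1.26 = 19053.72
Import duty = 16732.45 + 19053.72 = 35786.17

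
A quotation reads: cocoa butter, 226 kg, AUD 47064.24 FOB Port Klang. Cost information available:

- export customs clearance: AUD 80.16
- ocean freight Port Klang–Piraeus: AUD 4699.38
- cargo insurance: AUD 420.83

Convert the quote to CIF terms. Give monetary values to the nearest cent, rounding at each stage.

CIF price: AUD 52184.45

Not relevant to the conversion: export clearance — on the seller under both FOB and CIF; already in the FOB price and stays in the CIF price.
From FOB to CIF, the seller additionally bears: freight, insurance.
CIF price = 47064.24 + 4699.38 + 420.83 = 52184.45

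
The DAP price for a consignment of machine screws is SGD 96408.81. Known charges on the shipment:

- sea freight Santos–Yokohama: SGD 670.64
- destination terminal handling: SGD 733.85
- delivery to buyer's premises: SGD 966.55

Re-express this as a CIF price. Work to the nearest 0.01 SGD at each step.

Not relevant to the conversion: freight — on the seller under both DAP and CIF; already in the DAP price and stays in the CIF price.
From DAP to CIF, the seller no longer bears: destination terminal, delivery.
CIF price = 96408.81 − 733.85 − 966.55 = 94708.41

CIF price: SGD 94708.41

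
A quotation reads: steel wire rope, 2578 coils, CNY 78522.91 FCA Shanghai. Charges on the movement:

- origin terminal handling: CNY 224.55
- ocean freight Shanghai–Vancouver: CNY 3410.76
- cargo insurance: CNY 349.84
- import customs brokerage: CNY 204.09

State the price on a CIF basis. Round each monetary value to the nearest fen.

CIF price: CNY 82508.06

Not relevant to the conversion: brokerage — on the buyer under both terms; not part of either seller's price.
From FCA to CIF, the seller additionally bears: origin terminal, freight, insurance.
CIF price = 78522.91 + 224.55 + 3410.76 + 349.84 = 82508.06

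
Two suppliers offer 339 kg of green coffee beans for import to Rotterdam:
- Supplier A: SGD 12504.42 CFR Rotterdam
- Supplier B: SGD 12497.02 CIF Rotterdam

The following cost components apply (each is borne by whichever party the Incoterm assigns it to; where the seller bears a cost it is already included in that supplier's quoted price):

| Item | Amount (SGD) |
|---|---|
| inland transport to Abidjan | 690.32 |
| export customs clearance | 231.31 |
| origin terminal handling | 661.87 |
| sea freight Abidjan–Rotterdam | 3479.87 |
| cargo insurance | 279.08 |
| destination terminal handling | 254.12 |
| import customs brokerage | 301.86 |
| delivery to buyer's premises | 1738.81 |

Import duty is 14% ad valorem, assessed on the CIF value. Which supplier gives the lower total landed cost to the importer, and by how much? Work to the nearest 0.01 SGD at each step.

Supplier B is cheaper by SGD 326.59

Supplier A (CFR):
CIF value = CFR price + insurance = 12504.42 + 279.08 = 12783.50
Import duty = 12783.50 × 14% = 1789.69
Buyer bears (A): 279.08 + 254.12 + 301.86 + 1738.81 = 2573.87
Landed cost (A) = invoice 12504.42 + 2573.87 + duty 1789.69 = 16867.98
Supplier B (CIF):
The CIF price already equals the CIF value: 12497.02
Import duty = 12497.02 × 14% = 1749.58
Buyer bears (B): 254.12 + 301.86 + 1738.81 = 2294.79
Landed cost (B) = invoice 12497.02 + 2294.79 + duty 1749.58 = 16541.39
Difference = |16867.98 − 16541.39| = 326.59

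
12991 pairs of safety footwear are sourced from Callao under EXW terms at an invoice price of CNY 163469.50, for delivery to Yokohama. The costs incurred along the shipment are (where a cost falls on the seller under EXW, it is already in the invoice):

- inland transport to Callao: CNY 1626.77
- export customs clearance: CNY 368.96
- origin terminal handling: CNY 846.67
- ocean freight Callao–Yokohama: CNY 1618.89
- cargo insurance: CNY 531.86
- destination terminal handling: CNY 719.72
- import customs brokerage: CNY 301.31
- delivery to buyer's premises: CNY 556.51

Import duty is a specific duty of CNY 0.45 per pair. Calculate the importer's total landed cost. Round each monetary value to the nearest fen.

EXW: the seller makes goods available at their premises; the buyer bears all onward costs.
CIF value = EXW price + inland to port + export clearance + origin terminal + freight + insurance = 163469.50 + 1626.77 + 368.96 + 846.67 + 1618.89 + 531.86 = 168462.65
Import duty = 12991 × 0.45 = 5845.95
Buyer bears: inland to port 1626.77 + export clearance 368.96 + origin terminal 846.67 + freight 1618.89 + insurance 531.86 + destination terminal 719.72 + brokerage 301.31 + delivery 556.51 + duty 5845.95 = 12416.64
Landed cost = invoice 163469.50 + 12416.64 = 175886.14

Total landed cost: CNY 175886.14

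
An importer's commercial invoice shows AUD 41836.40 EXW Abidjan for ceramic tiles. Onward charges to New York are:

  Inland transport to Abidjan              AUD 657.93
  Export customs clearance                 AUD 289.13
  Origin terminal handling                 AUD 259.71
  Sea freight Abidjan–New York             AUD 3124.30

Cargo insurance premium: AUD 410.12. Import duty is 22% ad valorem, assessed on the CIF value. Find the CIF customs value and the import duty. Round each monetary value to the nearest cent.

CIF = EXW price + pre-shipment costs + freight + insurance
CIF = 41836.40 + 657.93 + 289.13 + 259.71 + 3124.30 + 410.12 = 46577.59
Import duty = 46577.59 × 22% = 10247.07

CIF value: AUD 46577.59; import duty: AUD 10247.07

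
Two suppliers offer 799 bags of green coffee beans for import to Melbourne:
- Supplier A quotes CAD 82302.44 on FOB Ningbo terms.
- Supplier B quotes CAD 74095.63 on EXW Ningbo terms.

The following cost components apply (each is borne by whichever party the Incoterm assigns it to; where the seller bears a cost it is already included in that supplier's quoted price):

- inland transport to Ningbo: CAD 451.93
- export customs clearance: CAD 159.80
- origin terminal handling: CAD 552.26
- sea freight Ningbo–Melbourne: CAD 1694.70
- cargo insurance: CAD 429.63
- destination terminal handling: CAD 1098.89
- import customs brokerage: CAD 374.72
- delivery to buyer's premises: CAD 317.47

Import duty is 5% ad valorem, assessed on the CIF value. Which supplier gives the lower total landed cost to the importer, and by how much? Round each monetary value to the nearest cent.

Supplier A (FOB):
CIF value = FOB price + freight + insurance = 82302.44 + 1694.70 + 429.63 = 84426.77
Import duty = 84426.77 × 5% = 4221.34
Buyer bears (A): 1694.70 + 429.63 + 1098.89 + 374.72 + 317.47 = 3915.41
Landed cost (A) = invoice 82302.44 + 3915.41 + duty 4221.34 = 90439.19
Supplier B (EXW):
CIF value = EXW price + inland to port + export clearance + origin terminal + freight + insurance = 74095.63 + 451.93 + 159.80 + 552.26 + 1694.70 + 429.63 = 77383.95
Import duty = 77383.95 × 5% = 3869.20
Buyer bears (B): 451.93 + 159.80 + 552.26 + 1694.70 + 429.63 + 1098.89 + 374.72 + 317.47 = 5079.40
Landed cost (B) = invoice 74095.63 + 5079.40 + duty 3869.20 = 83044.23
Difference = |90439.19 − 83044.23| = 7394.96

Supplier B is cheaper by CAD 7394.96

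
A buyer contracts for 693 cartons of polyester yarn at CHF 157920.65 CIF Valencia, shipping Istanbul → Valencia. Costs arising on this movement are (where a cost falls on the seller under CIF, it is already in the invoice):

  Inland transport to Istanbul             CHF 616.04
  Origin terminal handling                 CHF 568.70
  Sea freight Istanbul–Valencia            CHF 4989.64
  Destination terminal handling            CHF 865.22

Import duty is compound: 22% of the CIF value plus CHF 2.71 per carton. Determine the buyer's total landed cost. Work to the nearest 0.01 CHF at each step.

CIF: the seller pays costs through ocean freight and marine insurance to the destination port.
Already in the invoice (seller's account under CIF): inland to port, origin terminal, freight — exclude.
The CIF price already equals the CIF value: 157920.65
Ad valorem component: 157920.65 × 22% = 34742.54
Specific component: 693 × 2.71 = 1878.03
Import duty = 34742.54 + 1878.03 = 36620.57
Buyer bears: destination terminal 865.22 + duty 36620.57 = 37485.79
Landed cost = invoice 157920.65 + 37485.79 = 195406.44

Total landed cost: CHF 195406.44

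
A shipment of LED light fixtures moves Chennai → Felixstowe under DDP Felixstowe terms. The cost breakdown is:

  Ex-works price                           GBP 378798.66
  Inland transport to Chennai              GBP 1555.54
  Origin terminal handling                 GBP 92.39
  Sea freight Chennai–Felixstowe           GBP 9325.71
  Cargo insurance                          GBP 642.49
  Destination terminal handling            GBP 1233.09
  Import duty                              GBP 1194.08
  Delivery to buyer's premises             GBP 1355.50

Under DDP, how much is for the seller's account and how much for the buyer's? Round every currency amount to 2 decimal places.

Seller: GBP 394197.46; buyer: GBP 0.00

DDP: the seller bears all costs including import duty.
Seller's account: goods 378798.66 + inland to port 1555.54 + origin terminal 92.39 + freight 9325.71 + insurance 642.49 + destination terminal 1233.09 + duty 1194.08 + delivery 1355.50 = 394197.46
Buyer's account: 0.00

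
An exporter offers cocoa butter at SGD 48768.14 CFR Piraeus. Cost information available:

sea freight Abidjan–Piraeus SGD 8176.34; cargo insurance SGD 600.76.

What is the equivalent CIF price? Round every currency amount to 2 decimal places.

Not relevant to the conversion: freight — on the seller under both CFR and CIF; already in the CFR price and stays in the CIF price.
From CFR to CIF, the seller additionally bears: insurance.
CIF price = 48768.14 + 600.76 = 49368.90

CIF price: SGD 49368.90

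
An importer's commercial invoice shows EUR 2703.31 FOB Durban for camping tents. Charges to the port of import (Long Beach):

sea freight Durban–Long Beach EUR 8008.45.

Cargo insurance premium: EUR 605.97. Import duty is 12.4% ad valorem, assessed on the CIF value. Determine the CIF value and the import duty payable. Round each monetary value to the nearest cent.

CIF = FOB price + freight + insurance
CIF = 2703.31 + 8008.45 + 605.97 = 11317.73
Import duty = 11317.73 × 12.4% = 1403.40

CIF value: EUR 11317.73; import duty: EUR 1403.40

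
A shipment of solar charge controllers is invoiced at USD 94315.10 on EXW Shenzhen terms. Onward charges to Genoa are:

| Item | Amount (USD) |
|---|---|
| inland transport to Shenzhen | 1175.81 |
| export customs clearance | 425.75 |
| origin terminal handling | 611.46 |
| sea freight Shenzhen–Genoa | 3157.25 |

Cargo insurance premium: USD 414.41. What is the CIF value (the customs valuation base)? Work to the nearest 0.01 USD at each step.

CIF = EXW price + pre-shipment costs + freight + insurance
CIF = 94315.10 + 1175.81 + 425.75 + 611.46 + 3157.25 + 414.41 = 100099.78

CIF value: USD 100099.78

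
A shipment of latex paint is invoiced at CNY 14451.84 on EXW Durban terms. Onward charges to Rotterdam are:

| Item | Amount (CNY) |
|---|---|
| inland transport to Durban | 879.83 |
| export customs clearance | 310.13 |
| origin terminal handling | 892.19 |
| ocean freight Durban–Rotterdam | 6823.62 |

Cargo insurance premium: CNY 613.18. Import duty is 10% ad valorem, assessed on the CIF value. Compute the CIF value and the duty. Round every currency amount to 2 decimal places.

CIF = EXW price + pre-shipment costs + freight + insurance
CIF = 14451.84 + 879.83 + 310.13 + 892.19 + 6823.62 + 613.18 = 23970.79
Import duty = 23970.79 × 10% = 2397.08

CIF value: CNY 23970.79; import duty: CNY 2397.08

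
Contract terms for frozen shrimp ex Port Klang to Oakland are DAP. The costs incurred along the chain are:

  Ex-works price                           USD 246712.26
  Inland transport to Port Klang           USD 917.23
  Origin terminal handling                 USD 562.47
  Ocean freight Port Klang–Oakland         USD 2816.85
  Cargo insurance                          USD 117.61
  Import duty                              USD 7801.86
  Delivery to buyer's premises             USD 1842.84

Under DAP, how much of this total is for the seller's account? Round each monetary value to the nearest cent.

DAP: the seller bears all costs to the named destination except import duty and clearance.
Seller's account: goods 246712.26 + inland to port 917.23 + origin terminal 562.47 + freight 2816.85 + insurance 117.61 + delivery 1842.84 = 252969.26
Buyer's account: duty 7801.86 = 7801.86

Seller's account: USD 252969.26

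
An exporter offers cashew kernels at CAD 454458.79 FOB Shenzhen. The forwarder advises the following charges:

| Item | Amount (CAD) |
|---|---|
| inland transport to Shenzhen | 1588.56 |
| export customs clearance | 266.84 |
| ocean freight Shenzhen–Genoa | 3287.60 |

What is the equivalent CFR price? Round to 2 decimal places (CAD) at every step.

Not relevant to the conversion: export clearance, inland to port — on the seller under both FOB and CFR; already in the FOB price and stays in the CFR price.
From FOB to CFR, the seller additionally bears: freight.
CFR price = 454458.79 + 3287.60 = 457746.39

CFR price: CAD 457746.39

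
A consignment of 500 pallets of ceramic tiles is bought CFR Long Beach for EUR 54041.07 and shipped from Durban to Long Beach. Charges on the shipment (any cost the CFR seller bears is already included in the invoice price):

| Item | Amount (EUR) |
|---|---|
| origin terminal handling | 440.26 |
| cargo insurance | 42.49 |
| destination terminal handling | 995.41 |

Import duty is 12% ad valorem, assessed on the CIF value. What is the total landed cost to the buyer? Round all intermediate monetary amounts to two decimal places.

Total landed cost: EUR 61569.00

CFR: the seller pays costs through ocean freight to the destination port, but not insurance.
Already in the invoice (seller's account under CFR): origin terminal — exclude.
CIF value = CFR price + insurance = 54041.07 + 42.49 = 54083.56
Import duty = 54083.56 × 12% = 6490.03
Buyer bears: insurance 42.49 + destination terminal 995.41 + duty 6490.03 = 7527.93
Landed cost = invoice 54041.07 + 7527.93 = 61569.00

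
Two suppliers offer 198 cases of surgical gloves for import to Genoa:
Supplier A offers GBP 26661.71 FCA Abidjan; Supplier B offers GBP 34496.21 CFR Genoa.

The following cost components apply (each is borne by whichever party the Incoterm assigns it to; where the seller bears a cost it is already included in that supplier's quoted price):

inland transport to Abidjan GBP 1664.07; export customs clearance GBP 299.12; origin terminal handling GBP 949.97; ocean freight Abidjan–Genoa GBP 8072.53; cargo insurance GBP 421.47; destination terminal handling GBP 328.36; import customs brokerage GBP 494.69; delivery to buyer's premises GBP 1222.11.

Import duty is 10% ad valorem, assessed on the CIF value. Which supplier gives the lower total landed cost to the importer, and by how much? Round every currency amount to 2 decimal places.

Supplier B is cheaper by GBP 1306.80

Supplier A (FCA):
CIF value = FCA price + origin terminal + freight + insurance = 26661.71 + 949.97 + 8072.53 + 421.47 = 36105.68
Import duty = 36105.68 × 10% = 3610.57
Buyer bears (A): 949.97 + 8072.53 + 421.47 + 328.36 + 494.69 + 1222.11 = 11489.13
Landed cost (A) = invoice 26661.71 + 11489.13 + duty 3610.57 = 41761.41
Supplier B (CFR):
CIF value = CFR price + insurance = 34496.21 + 421.47 = 34917.68
Import duty = 34917.68 × 10% = 3491.77
Buyer bears (B): 421.47 + 328.36 + 494.69 + 1222.11 = 2466.63
Landed cost (B) = invoice 34496.21 + 2466.63 + duty 3491.77 = 40454.61
Difference = |41761.41 − 40454.61| = 1306.80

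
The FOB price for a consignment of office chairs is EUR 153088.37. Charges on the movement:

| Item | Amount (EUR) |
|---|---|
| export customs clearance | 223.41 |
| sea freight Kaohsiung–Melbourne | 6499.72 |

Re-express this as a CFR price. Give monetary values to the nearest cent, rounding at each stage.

Not relevant to the conversion: export clearance — on the seller under both FOB and CFR; already in the FOB price and stays in the CFR price.
From FOB to CFR, the seller additionally bears: freight.
CFR price = 153088.37 + 6499.72 = 159588.09

CFR price: EUR 159588.09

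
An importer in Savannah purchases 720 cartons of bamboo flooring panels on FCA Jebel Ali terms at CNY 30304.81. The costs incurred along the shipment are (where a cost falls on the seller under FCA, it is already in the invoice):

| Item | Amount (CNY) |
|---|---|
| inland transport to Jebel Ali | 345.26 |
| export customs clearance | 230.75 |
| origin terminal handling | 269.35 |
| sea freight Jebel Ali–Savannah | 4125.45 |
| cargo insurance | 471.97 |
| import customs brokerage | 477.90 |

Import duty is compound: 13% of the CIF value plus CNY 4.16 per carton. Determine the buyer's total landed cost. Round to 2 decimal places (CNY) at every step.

Total landed cost: CNY 43216.99

FCA: the seller delivers export-cleared goods to the carrier; the buyer bears costs from that point.
Already in the invoice (seller's account under FCA): inland to port, export clearance — exclude.
CIF value = FCA price + origin terminal + freight + insurance = 30304.81 + 269.35 + 4125.45 + 471.97 = 35171.58
Ad valorem component: 35171.58 × 13% = 4572.31
Specific component: 720 × 4.16 = 2995.20
Import duty = 4572.31 + 2995.20 = 7567.51
Buyer bears: origin terminal 269.35 + freight 4125.45 + insurance 471.97 + brokerage 477.90 + duty 7567.51 = 12912.18
Landed cost = invoice 30304.81 + 12912.18 = 43216.99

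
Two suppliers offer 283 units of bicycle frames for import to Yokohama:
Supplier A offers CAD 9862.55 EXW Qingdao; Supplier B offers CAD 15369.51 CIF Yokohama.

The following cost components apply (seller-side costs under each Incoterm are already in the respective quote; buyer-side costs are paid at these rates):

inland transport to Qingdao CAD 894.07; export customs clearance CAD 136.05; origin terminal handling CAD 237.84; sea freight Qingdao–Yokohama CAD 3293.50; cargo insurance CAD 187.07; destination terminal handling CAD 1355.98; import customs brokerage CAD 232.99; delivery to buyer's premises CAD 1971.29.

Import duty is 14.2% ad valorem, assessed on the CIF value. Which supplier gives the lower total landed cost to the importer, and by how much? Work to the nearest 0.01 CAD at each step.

Supplier A (EXW):
CIF value = EXW price + inland to port + export clearance + origin terminal + freight + insurance = 9862.55 + 894.07 + 136.05 + 237.84 + 3293.50 + 187.07 = 14611.08
Import duty = 14611.08 × 14.2% = 2074.77
Buyer bears (A): 894.07 + 136.05 + 237.84 + 3293.50 + 187.07 + 1355.98 + 232.99 + 1971.29 = 8308.79
Landed cost (A) = invoice 9862.55 + 8308.79 + duty 2074.77 = 20246.11
Supplier B (CIF):
The CIF price already equals the CIF value: 15369.51
Import duty = 15369.51 × 14.2% = 2182.47
Buyer bears (B): 1355.98 + 232.99 + 1971.29 = 3560.26
Landed cost (B) = invoice 15369.51 + 3560.26 + duty 2182.47 = 21112.24
Difference = |20246.11 − 21112.24| = 866.13

Supplier A is cheaper by CAD 866.13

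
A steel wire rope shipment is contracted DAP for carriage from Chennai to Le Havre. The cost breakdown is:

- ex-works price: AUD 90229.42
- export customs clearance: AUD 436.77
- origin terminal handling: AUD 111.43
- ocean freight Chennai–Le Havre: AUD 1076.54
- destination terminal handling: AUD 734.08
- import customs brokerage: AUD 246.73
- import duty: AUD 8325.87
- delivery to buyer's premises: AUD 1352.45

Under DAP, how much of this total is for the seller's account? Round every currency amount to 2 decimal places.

DAP: the seller bears all costs to the named destination except import duty and clearance.
Seller's account: goods 90229.42 + export clearance 436.77 + origin terminal 111.43 + freight 1076.54 + destination terminal 734.08 + delivery 1352.45 = 93940.69
Buyer's account: brokerage 246.73 + duty 8325.87 = 8572.60

Seller's account: AUD 93940.69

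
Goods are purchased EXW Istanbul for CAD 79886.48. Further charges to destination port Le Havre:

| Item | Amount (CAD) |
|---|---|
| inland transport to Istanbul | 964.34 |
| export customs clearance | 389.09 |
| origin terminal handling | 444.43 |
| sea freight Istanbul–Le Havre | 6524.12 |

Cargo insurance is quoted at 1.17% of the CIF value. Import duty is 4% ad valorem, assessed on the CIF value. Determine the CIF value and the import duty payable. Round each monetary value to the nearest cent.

CIF value: CAD 89252.72; import duty: CAD 3570.11

Let C be the CIF value. C = EXW price + pre-shipment costs + freight + 1.17% × C
C − 1.17% × C = 79886.48 + 964.34 + 389.09 + 444.43 + 6524.12
0.9883 × C = 88208.46
C = 88208.46 / 0.9883 = 89252.72
Insurance premium = 1.17% × 89252.72 = 1044.26
Import duty = 89252.72 × 4% = 3570.11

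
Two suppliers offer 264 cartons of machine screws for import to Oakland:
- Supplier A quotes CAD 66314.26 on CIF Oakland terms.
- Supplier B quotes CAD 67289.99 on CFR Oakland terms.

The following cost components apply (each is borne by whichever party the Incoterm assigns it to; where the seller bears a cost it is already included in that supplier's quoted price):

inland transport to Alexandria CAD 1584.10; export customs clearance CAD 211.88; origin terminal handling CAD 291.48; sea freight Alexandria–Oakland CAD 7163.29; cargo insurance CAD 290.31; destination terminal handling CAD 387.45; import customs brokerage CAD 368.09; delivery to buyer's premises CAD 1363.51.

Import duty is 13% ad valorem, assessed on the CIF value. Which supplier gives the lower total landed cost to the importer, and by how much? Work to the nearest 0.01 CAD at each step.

Supplier A (CIF):
The CIF price already equals the CIF value: 66314.26
Import duty = 66314.26 × 13% = 8620.85
Buyer bears (A): 387.45 + 368.09 + 1363.51 = 2119.05
Landed cost (A) = invoice 66314.26 + 2119.05 + duty 8620.85 = 77054.16
Supplier B (CFR):
CIF value = CFR price + insurance = 67289.99 + 290.31 = 67580.30
Import duty = 67580.30 × 13% = 8785.44
Buyer bears (B): 290.31 + 387.45 + 368.09 + 1363.51 = 2409.36
Landed cost (B) = invoice 67289.99 + 2409.36 + duty 8785.44 = 78484.79
Difference = |77054.16 − 78484.79| = 1430.63

Supplier A is cheaper by CAD 1430.63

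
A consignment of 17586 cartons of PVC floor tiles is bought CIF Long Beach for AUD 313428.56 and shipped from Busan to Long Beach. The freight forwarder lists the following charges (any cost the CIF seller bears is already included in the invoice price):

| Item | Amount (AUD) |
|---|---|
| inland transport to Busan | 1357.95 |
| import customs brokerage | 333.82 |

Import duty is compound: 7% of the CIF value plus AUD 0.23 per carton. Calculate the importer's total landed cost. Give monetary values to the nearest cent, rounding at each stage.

Total landed cost: AUD 339747.16

CIF: the seller pays costs through ocean freight and marine insurance to the destination port.
Already in the invoice (seller's account under CIF): inland to port — exclude.
The CIF price already equals the CIF value: 313428.56
Ad valorem component: 313428.56 × 7% = 21940.00
Specific component: 17586 × 0.23 = 4044.78
Import duty = 21940.00 + 4044.78 = 25984.78
Buyer bears: brokerage 333.82 + duty 25984.78 = 26318.60
Landed cost = invoice 313428.56 + 26318.60 = 339747.16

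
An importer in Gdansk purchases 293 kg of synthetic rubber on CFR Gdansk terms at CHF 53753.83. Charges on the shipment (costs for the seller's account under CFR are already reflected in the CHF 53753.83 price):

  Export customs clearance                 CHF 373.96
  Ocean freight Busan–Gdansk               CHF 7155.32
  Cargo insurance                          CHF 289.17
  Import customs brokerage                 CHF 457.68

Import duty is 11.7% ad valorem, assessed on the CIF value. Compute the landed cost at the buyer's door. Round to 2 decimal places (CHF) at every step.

CFR: the seller pays costs through ocean freight to the destination port, but not insurance.
Already in the invoice (seller's account under CFR): export clearance, freight — exclude.
CIF value = CFR price + insurance = 53753.83 + 289.17 = 54043.00
Import duty = 54043.00 × 11.7% = 6323.03
Buyer bears: insurance 289.17 + brokerage 457.68 + duty 6323.03 = 7069.88
Landed cost = invoice 53753.83 + 7069.88 = 60823.71

Total landed cost: CHF 60823.71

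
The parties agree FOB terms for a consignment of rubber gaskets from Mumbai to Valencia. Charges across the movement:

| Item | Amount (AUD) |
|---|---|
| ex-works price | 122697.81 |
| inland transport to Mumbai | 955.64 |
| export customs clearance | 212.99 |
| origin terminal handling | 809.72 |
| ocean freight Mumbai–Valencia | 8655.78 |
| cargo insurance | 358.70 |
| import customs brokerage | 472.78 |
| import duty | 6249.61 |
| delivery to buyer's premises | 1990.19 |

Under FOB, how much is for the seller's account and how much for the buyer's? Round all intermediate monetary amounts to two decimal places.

Seller: AUD 124676.16; buyer: AUD 17727.06

FOB: the seller bears costs until goods are on board at the origin port; the buyer bears freight, insurance and all costs thereafter.
Seller's account: goods 122697.81 + inland to port 955.64 + export clearance 212.99 + origin terminal 809.72 = 124676.16
Buyer's account: freight 8655.78 + insurance 358.70 + brokerage 472.78 + duty 6249.61 + delivery 1990.19 = 17727.06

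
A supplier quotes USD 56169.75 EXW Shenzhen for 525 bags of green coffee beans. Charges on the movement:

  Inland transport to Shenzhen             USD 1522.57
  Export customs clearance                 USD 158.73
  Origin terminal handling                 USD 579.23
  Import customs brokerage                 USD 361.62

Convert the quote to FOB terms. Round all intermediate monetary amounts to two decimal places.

Not relevant to the conversion: brokerage — on the buyer under both terms; not part of either seller's price.
From EXW to FOB, the seller additionally bears: inland to port, export clearance, origin terminal.
FOB price = 56169.75 + 1522.57 + 158.73 + 579.23 = 58430.28

FOB price: USD 58430.28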